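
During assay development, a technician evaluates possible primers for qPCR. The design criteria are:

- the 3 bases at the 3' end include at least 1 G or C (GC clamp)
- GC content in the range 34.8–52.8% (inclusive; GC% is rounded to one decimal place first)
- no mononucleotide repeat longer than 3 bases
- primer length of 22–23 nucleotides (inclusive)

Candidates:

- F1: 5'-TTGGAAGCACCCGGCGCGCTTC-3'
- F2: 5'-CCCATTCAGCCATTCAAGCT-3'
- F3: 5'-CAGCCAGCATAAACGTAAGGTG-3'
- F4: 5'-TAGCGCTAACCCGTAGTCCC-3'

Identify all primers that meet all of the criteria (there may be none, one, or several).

F1 (22 nt, A=3 T=4 G=7 C=8): 3' end TTC has 1 G/C ✓; GC 15/22 = 68.2%, outside 34.8–52.8% ✗; longest run = 3 ✓; length 22 ✓ — fails.
F2 (20 nt, A=5 T=5 G=2 C=8): 3' end GCT has 2 G/C ✓; GC 10/20 = 50.0% ✓; longest run = 3 ✓; length 20, outside 22–23 ✗ — fails.
F3 (22 nt, A=8 T=3 G=6 C=5): 3' end GTG has 2 G/C ✓; GC 11/22 = 50.0% ✓; longest run = 3 ✓; length 22 ✓ — passes.
F4 (20 nt, A=4 T=4 G=4 C=8): 3' end CCC has 3 G/C ✓; GC 12/20 = 60.0%, outside 34.8–52.8% ✗; longest run = 3 ✓; length 20, outside 22–23 ✗ — fails.

F3 only.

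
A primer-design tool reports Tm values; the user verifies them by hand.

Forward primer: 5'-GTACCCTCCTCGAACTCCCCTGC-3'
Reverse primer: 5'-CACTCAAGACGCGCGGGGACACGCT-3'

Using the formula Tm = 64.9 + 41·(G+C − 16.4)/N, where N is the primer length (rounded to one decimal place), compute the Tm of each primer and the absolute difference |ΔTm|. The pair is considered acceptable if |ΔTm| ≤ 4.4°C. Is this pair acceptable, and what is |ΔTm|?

Forward: G+C = 15, N = 23 → Tm = 64.9 + 41·(15 − 16.4)/23 = 62.4°C.
Reverse: G+C = 17, N = 25 → Tm = 64.9 + 41·(17 − 16.4)/25 = 65.9°C.
|ΔTm| = |62.4 − 65.9| = 3.5°C, ≤ 4.4°C.

|ΔTm| = 3.5°C; the pair is acceptable.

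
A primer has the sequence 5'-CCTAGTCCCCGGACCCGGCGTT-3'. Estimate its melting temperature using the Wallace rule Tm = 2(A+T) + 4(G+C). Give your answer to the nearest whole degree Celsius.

76°C

Base counts: A=2, T=4, G=6, C=10 (length 22).
Tm = 2·(2+4) + 4·(6+10) = 2·6 + 4·16 = 12 + 64 = 76°C.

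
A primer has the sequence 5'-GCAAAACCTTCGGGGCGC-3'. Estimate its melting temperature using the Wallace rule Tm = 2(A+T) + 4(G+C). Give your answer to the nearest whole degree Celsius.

60°C

Base counts: A=4, T=2, G=6, C=6 (length 18).
Tm = 2·(4+2) + 4·(6+6) = 2·6 + 4·12 = 12 + 48 = 60°C.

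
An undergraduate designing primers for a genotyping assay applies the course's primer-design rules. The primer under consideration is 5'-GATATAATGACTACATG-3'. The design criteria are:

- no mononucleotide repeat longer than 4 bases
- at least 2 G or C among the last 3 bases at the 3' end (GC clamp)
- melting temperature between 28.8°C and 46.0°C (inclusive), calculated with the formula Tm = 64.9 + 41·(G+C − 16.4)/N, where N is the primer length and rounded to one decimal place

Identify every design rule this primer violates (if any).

Base counts: A=7, T=5, G=3, C=2 (length 17).
homopolymer run: longest run = 2 ✓
GC clamp: 3' end ATG has 1 G/C, need ≥2 ✗
Tm: Tm = 64.9 + 41·(5 − 16.4)/17 = 37.4°C ✓

Fails: GC clamp.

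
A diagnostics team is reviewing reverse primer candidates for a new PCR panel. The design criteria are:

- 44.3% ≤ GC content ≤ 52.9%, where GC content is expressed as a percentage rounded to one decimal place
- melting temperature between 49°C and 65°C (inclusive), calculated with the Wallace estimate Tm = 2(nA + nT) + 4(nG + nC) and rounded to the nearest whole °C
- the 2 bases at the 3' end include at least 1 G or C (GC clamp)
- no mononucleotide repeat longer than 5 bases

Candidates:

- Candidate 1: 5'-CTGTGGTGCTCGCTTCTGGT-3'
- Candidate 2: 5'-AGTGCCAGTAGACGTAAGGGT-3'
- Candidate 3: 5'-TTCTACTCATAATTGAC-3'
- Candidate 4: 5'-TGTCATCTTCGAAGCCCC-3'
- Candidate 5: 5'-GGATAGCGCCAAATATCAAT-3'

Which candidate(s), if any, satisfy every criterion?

Candidate 2 only.

Candidate 1 (20 nt, A=0 T=8 G=7 C=5): GC 12/20 = 60.0%, outside 44.3–52.9% ✗; Tm = 2·8 + 4·12 = 64°C ✓; 3' end GT has 1 G/C ✓; longest run = 2 ✓ — fails.
Candidate 2 (21 nt, A=6 T=4 G=8 C=3): GC 11/21 = 52.4% ✓; Tm = 2·10 + 4·11 = 64°C ✓; 3' end GT has 1 G/C ✓; longest run = 3 ✓ — passes.
Candidate 3 (17 nt, A=5 T=7 G=1 C=4): GC 5/17 = 29.4%, outside 44.3–52.9% ✗; Tm = 2·12 + 4·5 = 44°C, outside 49–65°C ✗; 3' end AC has 1 G/C ✓; longest run = 2 ✓ — fails.
Candidate 4 (18 nt, A=3 T=5 G=3 C=7): GC 10/18 = 55.6%, outside 44.3–52.9% ✗; Tm = 2·8 + 4·10 = 56°C ✓; 3' end CC has 2 G/C ✓; longest run = 4 ✓ — fails.
Candidate 5 (20 nt, A=8 T=4 G=4 C=4): GC 8/20 = 40.0%, outside 44.3–52.9% ✗; Tm = 2·12 + 4·8 = 56°C ✓; 3' end AT has 0 G/C, need ≥1 ✗; longest run = 3 ✓ — fails.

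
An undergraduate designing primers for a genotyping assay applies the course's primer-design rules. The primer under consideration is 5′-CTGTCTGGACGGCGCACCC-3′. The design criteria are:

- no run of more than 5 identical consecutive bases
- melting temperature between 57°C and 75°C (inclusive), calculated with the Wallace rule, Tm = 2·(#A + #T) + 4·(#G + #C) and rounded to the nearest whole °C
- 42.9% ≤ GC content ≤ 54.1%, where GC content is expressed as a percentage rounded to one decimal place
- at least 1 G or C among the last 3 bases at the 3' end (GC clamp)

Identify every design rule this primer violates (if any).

Base counts: A=2, T=3, G=6, C=8 (length 19).
homopolymer run: longest run = 3 ✓
Tm: Tm = 2·5 + 4·14 = 66°C ✓
GC content: GC 14/19 = 73.7%, outside 42.9–54.1% ✗
GC clamp: 3' end CCC has 3 G/C ✓

Fails: GC content.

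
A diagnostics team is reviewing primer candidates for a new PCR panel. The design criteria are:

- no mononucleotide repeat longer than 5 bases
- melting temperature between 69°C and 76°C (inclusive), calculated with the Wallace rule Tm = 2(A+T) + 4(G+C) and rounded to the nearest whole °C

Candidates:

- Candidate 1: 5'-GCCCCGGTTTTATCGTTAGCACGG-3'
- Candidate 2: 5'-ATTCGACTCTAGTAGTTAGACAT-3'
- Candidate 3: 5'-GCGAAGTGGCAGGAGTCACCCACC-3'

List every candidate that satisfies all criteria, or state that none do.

Candidate 1 only.

Candidate 1 (24 nt, A=3 T=7 G=7 C=7): longest run = 4 ✓; Tm = 2·10 + 4·14 = 76°C ✓ — passes.
Candidate 2 (23 nt, A=7 T=8 G=4 C=4): longest run = 2 ✓; Tm = 2·15 + 4·8 = 62°C, outside 69–76°C ✗ — fails.
Candidate 3 (24 nt, A=6 T=2 G=8 C=8): longest run = 3 ✓; Tm = 2·8 + 4·16 = 80°C, outside 69–76°C ✗ — fails.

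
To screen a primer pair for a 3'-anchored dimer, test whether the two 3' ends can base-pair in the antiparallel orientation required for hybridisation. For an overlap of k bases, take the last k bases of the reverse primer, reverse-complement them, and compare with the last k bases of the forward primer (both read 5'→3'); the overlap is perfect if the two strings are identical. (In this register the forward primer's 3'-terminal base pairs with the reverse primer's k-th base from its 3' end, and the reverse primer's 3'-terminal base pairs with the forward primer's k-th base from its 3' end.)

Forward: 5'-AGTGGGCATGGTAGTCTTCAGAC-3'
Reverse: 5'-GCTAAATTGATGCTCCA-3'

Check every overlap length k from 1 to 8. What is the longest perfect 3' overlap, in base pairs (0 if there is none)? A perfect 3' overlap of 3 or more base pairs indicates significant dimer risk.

Longest perfect overlap: 0 complementary base pairs; below the dimer-risk threshold (threshold 3).

Last 8 bases (5'→3') — forward …CTTCAGAC, reverse …ATGCTCCA.
Reverse complement of the reverse primer's last 8 bases: TGGAGCAT; its first k bases are the reverse complement of the reverse primer's last k bases, so a perfect k-base overlap needs the forward primer's last k bases to equal them.
Comparing (forward last k vs required): k=1: C vs T ✗; k=2: AC vs TG ✗; k=3: GAC vs TGG ✗; k=4: AGAC vs TGGA ✗; k=5: CAGAC vs TGGAG ✗; k=6: TCAGAC vs TGGAGC ✗; k=7: TTCAGAC vs TGGAGCA ✗; k=8: CTTCAGAC vs TGGAGCAT ✗.
No overlap length from 1 to 8 is perfect, so the longest perfect 3' overlap is 0.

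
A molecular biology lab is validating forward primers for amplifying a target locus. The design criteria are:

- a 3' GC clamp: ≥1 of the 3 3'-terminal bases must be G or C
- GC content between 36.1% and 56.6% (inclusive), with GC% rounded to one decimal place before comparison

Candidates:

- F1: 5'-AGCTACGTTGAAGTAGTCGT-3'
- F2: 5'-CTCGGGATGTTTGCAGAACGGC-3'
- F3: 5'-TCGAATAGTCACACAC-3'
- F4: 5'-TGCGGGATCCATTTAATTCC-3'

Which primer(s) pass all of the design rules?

F1 (20 nt, A=5 T=6 G=6 C=3): 3' end CGT has 2 G/C ✓; GC 9/20 = 45.0% ✓ — passes.
F2 (22 nt, A=4 T=5 G=8 C=5): 3' end GGC has 3 G/C ✓; GC 13/22 = 59.1%, outside 36.1–56.6% ✗ — fails.
F3 (16 nt, A=6 T=3 G=2 C=5): 3' end CAC has 2 G/C ✓; GC 7/16 = 43.8% ✓ — passes.
F4 (20 nt, A=4 T=7 G=4 C=5): 3' end TCC has 2 G/C ✓; GC 9/20 = 45.0% ✓ — passes.

F1, F3 and F4.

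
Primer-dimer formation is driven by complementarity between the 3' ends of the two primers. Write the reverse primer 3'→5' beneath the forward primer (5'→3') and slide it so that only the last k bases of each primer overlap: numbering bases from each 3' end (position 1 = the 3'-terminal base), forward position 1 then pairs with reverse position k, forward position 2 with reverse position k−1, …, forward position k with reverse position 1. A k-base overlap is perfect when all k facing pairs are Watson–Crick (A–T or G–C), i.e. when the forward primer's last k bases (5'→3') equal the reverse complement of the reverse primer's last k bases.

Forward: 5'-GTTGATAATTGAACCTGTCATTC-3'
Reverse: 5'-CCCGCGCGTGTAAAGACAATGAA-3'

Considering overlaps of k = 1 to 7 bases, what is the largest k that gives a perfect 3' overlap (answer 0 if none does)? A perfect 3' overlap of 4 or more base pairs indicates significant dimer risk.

Longest perfect overlap: 3 complementary base pairs; below the dimer-risk threshold (threshold 4).

Last 7 bases (5'→3') — forward …GTCATTC, reverse …CAATGAA.
Reverse complement of the reverse primer's last 7 bases: TTCATTG; its first k bases are the reverse complement of the reverse primer's last k bases, so a perfect k-base overlap needs the forward primer's last k bases to equal them.
Comparing (forward last k vs required): k=1: C vs T ✗; k=2: TC vs TT ✗; k=3: TTC vs TTC ✓; k=4: ATTC vs TTCA ✗; k=5: CATTC vs TTCAT ✗; k=6: TCATTC vs TTCATT ✗; k=7: GTCATTC vs TTCATTG ✗.
Only k = 3 is perfect, so the longest perfect 3' overlap is 3.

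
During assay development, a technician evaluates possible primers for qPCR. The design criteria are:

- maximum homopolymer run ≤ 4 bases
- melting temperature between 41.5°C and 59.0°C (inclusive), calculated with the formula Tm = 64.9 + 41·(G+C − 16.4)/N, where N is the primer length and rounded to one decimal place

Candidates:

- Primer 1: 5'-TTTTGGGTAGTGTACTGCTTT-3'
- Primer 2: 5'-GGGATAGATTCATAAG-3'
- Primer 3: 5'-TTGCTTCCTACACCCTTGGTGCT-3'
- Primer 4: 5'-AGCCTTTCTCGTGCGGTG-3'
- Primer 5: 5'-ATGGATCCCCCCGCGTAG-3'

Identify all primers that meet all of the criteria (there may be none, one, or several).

Primer 1 (21 nt, A=2 T=11 G=6 C=2): longest run = 4 ✓; Tm = 64.9 + 41·(8 − 16.4)/21 = 48.5°C ✓ — passes.
Primer 2 (16 nt, A=6 T=4 G=5 C=1): longest run = 3 ✓; Tm = 64.9 + 41·(6 − 16.4)/16 = 38.3°C, outside 41.5–59.0°C ✗ — fails.
Primer 3 (23 nt, A=2 T=9 G=4 C=8): longest run = 3 ✓; Tm = 64.9 + 41·(12 − 16.4)/23 = 57.1°C ✓ — passes.
Primer 4 (18 nt, A=1 T=6 G=6 C=5): longest run = 3 ✓; Tm = 64.9 + 41·(11 − 16.4)/18 = 52.6°C ✓ — passes.
Primer 5 (18 nt, A=3 T=3 G=5 C=7): longest run = 6, exceeds 4 ✗; Tm = 64.9 + 41·(12 − 16.4)/18 = 54.9°C ✓ — fails.

Primer 1, Primer 3 and Primer 4.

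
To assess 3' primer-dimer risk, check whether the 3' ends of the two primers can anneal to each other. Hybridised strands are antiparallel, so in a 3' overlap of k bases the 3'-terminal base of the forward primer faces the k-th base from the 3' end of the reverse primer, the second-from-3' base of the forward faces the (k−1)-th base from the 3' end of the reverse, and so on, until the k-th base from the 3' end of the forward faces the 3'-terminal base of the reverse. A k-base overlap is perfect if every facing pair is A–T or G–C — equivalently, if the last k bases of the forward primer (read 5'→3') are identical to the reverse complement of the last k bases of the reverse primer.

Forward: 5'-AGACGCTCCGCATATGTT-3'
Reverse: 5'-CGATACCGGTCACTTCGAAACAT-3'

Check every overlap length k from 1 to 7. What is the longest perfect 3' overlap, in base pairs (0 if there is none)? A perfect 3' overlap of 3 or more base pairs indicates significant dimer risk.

Last 7 bases (5'→3') — forward …ATATGTT, reverse …GAAACAT.
Reverse complement of the reverse primer's last 7 bases: ATGTTTC; its first k bases are the reverse complement of the reverse primer's last k bases, so a perfect k-base overlap needs the forward primer's last k bases to equal them.
Comparing (forward last k vs required): k=1: T vs A ✗; k=2: TT vs AT ✗; k=3: GTT vs ATG ✗; k=4: TGTT vs ATGT ✗; k=5: ATGTT vs ATGTT ✓; k=6: TATGTT vs ATGTTT ✗; k=7: ATATGTT vs ATGTTTC ✗.
Only k = 5 is perfect, so the longest perfect 3' overlap is 5.

Longest perfect overlap: 5 complementary base pairs; significant dimer risk (threshold 3).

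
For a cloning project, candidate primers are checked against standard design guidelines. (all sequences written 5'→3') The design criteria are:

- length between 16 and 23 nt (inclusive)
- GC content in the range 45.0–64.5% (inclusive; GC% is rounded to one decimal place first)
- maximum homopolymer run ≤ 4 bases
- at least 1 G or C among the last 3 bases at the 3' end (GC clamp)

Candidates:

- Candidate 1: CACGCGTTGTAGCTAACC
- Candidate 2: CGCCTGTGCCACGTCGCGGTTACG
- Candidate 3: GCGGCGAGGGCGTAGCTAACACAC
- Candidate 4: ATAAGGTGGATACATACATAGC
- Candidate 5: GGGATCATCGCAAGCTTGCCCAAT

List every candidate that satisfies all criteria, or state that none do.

Candidate 1 (18 nt, A=4 T=4 G=4 C=6): length 18 ✓; GC 10/18 = 55.6% ✓; longest run = 2 ✓; 3' end ACC has 2 G/C ✓ — passes.
Candidate 2 (24 nt, A=2 T=5 G=8 C=9): length 24, outside 16–23 ✗; GC 17/24 = 70.8%, outside 45.0–64.5% ✗; longest run = 2 ✓; 3' end ACG has 2 G/C ✓ — fails.
Candidate 3 (24 nt, A=6 T=2 G=9 C=7): length 24, outside 16–23 ✗; GC 16/24 = 66.7%, outside 45.0–64.5% ✗; longest run = 3 ✓; 3' end CAC has 2 G/C ✓ — fails.
Candidate 4 (22 nt, A=9 T=5 G=5 C=3): length 22 ✓; GC 8/22 = 36.4%, outside 45.0–64.5% ✗; longest run = 2 ✓; 3' end AGC has 2 G/C ✓ — fails.
Candidate 5 (24 nt, A=6 T=5 G=6 C=7): length 24, outside 16–23 ✗; GC 13/24 = 54.2% ✓; longest run = 3 ✓; 3' end AAT has 0 G/C, need ≥1 ✗ — fails.

Candidate 1 only.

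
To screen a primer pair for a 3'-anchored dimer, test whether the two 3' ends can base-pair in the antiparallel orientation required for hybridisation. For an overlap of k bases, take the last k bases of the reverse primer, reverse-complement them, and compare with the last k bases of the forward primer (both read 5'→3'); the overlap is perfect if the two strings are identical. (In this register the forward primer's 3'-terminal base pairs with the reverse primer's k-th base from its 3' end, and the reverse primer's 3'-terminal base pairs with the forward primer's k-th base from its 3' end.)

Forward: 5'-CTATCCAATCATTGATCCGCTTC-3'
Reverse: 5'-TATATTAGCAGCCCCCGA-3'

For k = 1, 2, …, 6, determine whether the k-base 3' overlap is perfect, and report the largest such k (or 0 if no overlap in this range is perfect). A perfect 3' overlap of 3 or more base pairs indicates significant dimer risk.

Longest perfect overlap: 2 complementary base pairs; below the dimer-risk threshold (threshold 3).

Last 6 bases (5'→3') — forward …CGCTTC, reverse …CCCCGA.
Reverse complement of the reverse primer's last 6 bases: TCGGGG; its first k bases are the reverse complement of the reverse primer's last k bases, so a perfect k-base overlap needs the forward primer's last k bases to equal them.
Comparing (forward last k vs required): k=1: C vs T ✗; k=2: TC vs TC ✓; k=3: TTC vs TCG ✗; k=4: CTTC vs TCGG ✗; k=5: GCTTC vs TCGGG ✗; k=6: CGCTTC vs TCGGGG ✗.
Only k = 2 is perfect, so the longest perfect 3' overlap is 2.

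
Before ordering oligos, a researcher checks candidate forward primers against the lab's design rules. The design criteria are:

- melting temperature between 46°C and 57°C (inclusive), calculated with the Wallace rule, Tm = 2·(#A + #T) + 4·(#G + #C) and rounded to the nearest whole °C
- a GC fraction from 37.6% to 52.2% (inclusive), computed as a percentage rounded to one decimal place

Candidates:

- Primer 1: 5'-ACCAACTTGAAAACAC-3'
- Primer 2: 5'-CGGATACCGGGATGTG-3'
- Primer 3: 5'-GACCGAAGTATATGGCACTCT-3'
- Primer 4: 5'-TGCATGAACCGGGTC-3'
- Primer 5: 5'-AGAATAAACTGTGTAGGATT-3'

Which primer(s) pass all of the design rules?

Primer 1 (16 nt, A=8 T=2 G=1 C=5): Tm = 2·10 + 4·6 = 44°C, outside 46–57°C ✗; GC 6/16 = 37.5%, outside 37.6–52.2% ✗ — fails.
Primer 2 (16 nt, A=3 T=3 G=7 C=3): Tm = 2·6 + 4·10 = 52°C ✓; GC 10/16 = 62.5%, outside 37.6–52.2% ✗ — fails.
Primer 3 (21 nt, A=6 T=5 G=5 C=5): Tm = 2·11 + 4·10 = 62°C, outside 46–57°C ✗; GC 10/21 = 47.6% ✓ — fails.
Primer 4 (15 nt, A=3 T=3 G=5 C=4): Tm = 2·6 + 4·9 = 48°C ✓; GC 9/15 = 60.0%, outside 37.6–52.2% ✗ — fails.
Primer 5 (20 nt, A=8 T=6 G=5 C=1): Tm = 2·14 + 4·6 = 52°C ✓; GC 6/20 = 30.0%, outside 37.6–52.2% ✗ — fails.

None of the candidates satisfy all criteria.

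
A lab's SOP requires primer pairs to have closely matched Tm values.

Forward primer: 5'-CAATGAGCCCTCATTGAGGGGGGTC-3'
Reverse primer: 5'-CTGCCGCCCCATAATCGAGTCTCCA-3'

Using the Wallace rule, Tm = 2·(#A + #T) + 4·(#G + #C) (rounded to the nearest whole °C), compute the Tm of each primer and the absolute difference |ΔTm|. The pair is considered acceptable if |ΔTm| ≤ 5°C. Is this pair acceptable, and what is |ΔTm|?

Forward: A=5 T=5 G=9 C=6 → Tm = 2·10 + 4·15 = 80°C.
Reverse: A=5 T=5 G=4 C=11 → Tm = 2·10 + 4·15 = 80°C.
|ΔTm| = |80 − 80| = 0°C, ≤ 5°C.

|ΔTm| = 0°C; the pair is acceptable.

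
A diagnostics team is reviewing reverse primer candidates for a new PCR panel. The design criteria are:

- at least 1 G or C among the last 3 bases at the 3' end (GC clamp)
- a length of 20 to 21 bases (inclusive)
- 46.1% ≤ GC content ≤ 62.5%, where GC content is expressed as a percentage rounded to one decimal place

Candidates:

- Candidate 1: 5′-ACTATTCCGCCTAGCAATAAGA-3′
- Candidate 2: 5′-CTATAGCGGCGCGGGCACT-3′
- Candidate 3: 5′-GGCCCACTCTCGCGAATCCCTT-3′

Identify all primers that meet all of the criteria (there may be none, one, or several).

Candidate 1 (22 nt, A=8 T=5 G=3 C=6): 3' end AGA has 1 G/C ✓; length 22, outside 20–21 ✗; GC 9/22 = 40.9%, outside 46.1–62.5% ✗ — fails.
Candidate 2 (19 nt, A=3 T=3 G=7 C=6): 3' end ACT has 1 G/C ✓; length 19, outside 20–21 ✗; GC 13/19 = 68.4%, outside 46.1–62.5% ✗ — fails.
Candidate 3 (22 nt, A=3 T=5 G=4 C=10): 3' end CTT has 1 G/C ✓; length 22, outside 20–21 ✗; GC 14/22 = 63.6%, outside 46.1–62.5% ✗ — fails.

None of the candidates satisfy all criteria.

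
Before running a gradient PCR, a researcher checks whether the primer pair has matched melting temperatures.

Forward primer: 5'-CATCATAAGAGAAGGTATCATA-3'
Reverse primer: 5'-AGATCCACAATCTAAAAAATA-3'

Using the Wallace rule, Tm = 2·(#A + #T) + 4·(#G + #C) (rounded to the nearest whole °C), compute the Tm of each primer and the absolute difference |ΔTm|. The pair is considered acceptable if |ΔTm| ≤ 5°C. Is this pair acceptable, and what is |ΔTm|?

Forward: A=10 T=5 G=4 C=3 → Tm = 2·15 + 4·7 = 58°C.
Reverse: A=12 T=4 G=1 C=4 → Tm = 2·16 + 4·5 = 52°C.
|ΔTm| = |58 − 52| = 6°C, > 5°C.

|ΔTm| = 6°C; the pair is not acceptable.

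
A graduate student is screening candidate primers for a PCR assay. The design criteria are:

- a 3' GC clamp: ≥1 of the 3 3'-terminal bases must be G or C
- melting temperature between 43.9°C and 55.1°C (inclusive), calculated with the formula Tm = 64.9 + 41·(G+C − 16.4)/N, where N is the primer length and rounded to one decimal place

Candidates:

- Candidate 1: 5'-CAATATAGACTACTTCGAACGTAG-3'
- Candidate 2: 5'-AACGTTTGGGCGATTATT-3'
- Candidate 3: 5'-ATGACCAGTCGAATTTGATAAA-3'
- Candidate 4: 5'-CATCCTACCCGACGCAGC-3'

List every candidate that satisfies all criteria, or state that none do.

Candidate 1 (24 nt, A=9 T=6 G=4 C=5): 3' end TAG has 1 G/C ✓; Tm = 64.9 + 41·(9 − 16.4)/24 = 52.3°C ✓ — passes.
Candidate 2 (18 nt, A=4 T=7 G=5 C=2): 3' end ATT has 0 G/C, need ≥1 ✗; Tm = 64.9 + 41·(7 − 16.4)/18 = 43.5°C, outside 43.9–55.1°C ✗ — fails.
Candidate 3 (22 nt, A=9 T=6 G=4 C=3): 3' end AAA has 0 G/C, need ≥1 ✗; Tm = 64.9 + 41·(7 − 16.4)/22 = 47.4°C ✓ — fails.
Candidate 4 (18 nt, A=4 T=2 G=3 C=9): 3' end AGC has 2 G/C ✓; Tm = 64.9 + 41·(12 − 16.4)/18 = 54.9°C ✓ — passes.

Candidate 1 and Candidate 4.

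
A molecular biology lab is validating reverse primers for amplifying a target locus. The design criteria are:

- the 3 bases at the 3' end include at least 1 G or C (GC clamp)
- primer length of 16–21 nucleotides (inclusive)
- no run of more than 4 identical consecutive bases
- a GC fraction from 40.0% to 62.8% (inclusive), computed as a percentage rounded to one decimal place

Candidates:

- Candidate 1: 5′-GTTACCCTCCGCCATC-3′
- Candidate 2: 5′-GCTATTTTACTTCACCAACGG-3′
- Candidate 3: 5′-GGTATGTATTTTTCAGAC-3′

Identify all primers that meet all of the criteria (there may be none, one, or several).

Candidate 1 (16 nt, A=2 T=4 G=2 C=8): 3' end ATC has 1 G/C ✓; length 16 ✓; longest run = 3 ✓; GC 10/16 = 62.5% ✓ — passes.
Candidate 2 (21 nt, A=5 T=7 G=3 C=6): 3' end CGG has 3 G/C ✓; length 21 ✓; longest run = 4 ✓; GC 9/21 = 42.9% ✓ — passes.
Candidate 3 (18 nt, A=4 T=8 G=4 C=2): 3' end GAC has 2 G/C ✓; length 18 ✓; longest run = 5, exceeds 4 ✗; GC 6/18 = 33.3%, outside 40.0–62.8% ✗ — fails.

Candidate 1 and Candidate 2.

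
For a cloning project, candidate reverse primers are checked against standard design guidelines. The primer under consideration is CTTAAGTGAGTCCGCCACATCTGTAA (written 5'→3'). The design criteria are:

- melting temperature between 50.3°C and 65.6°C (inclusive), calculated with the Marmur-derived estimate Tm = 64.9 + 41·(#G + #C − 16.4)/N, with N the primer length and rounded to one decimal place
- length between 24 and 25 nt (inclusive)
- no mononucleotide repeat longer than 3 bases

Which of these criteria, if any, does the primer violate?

Fails: length.

Base counts: A=7, T=7, G=5, C=7 (length 26).
Tm: Tm = 64.9 + 41·(12 − 16.4)/26 = 58.0°C ✓
length: length 26, outside 24–25 ✗
homopolymer run: longest run = 2 ✓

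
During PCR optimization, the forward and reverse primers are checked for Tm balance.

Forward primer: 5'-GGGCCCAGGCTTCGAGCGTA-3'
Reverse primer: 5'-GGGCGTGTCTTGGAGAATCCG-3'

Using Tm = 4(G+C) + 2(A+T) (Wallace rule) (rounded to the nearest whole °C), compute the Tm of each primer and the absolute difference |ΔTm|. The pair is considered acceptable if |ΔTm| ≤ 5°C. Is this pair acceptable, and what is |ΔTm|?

|ΔTm| = 0°C; the pair is acceptable.

Forward: A=3 T=3 G=8 C=6 → Tm = 2·6 + 4·14 = 68°C.
Reverse: A=3 T=5 G=9 C=4 → Tm = 2·8 + 4·13 = 68°C.
|ΔTm| = |68 − 68| = 0°C, ≤ 5°C.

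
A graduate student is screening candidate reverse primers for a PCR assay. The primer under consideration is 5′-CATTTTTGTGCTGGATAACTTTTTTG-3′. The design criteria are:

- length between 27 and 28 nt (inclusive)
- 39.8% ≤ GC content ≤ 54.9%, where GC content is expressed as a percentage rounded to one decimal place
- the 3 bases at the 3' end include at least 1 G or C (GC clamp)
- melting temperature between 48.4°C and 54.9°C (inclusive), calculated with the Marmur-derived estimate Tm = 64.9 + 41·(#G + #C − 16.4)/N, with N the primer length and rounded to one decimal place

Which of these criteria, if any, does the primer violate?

Base counts: A=4, T=14, G=5, C=3 (length 26).
length: length 26, outside 27–28 ✗
GC content: GC 8/26 = 30.8%, outside 39.8–54.9% ✗
GC clamp: 3' end TTG has 1 G/C ✓
Tm: Tm = 64.9 + 41·(8 − 16.4)/26 = 51.7°C ✓

Fails: length, GC content.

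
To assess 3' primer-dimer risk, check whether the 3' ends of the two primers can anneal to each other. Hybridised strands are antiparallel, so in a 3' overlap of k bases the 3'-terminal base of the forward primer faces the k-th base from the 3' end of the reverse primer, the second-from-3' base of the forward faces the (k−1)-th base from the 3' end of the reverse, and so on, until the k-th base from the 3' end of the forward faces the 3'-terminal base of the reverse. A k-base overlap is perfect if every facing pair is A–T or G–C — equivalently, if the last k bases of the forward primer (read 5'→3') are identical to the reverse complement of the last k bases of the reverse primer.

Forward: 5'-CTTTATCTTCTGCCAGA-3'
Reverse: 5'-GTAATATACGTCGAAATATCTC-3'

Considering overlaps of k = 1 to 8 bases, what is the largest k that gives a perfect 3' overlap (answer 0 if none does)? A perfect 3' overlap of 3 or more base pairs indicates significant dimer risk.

Last 8 bases (5'→3') — forward …CTGCCAGA, reverse …AATATCTC.
Reverse complement of the reverse primer's last 8 bases: GAGATATT; its first k bases are the reverse complement of the reverse primer's last k bases, so a perfect k-base overlap needs the forward primer's last k bases to equal them.
Comparing (forward last k vs required): k=1: A vs G ✗; k=2: GA vs GA ✓; k=3: AGA vs GAG ✗; k=4: CAGA vs GAGA ✗; k=5: CCAGA vs GAGAT ✗; k=6: GCCAGA vs GAGATA ✗; k=7: TGCCAGA vs GAGATAT ✗; k=8: CTGCCAGA vs GAGATATT ✗.
Only k = 2 is perfect, so the longest perfect 3' overlap is 2.

Longest perfect overlap: 2 complementary base pairs; below the dimer-risk threshold (threshold 3).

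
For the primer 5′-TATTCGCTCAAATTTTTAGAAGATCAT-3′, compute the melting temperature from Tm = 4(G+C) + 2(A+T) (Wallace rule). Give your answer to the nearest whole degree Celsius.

Base counts: A=9, T=11, G=3, C=4 (length 27).
Tm = 2·(9+11) + 4·(3+4) = 2·20 + 4·7 = 40 + 28 = 68°C.

68°C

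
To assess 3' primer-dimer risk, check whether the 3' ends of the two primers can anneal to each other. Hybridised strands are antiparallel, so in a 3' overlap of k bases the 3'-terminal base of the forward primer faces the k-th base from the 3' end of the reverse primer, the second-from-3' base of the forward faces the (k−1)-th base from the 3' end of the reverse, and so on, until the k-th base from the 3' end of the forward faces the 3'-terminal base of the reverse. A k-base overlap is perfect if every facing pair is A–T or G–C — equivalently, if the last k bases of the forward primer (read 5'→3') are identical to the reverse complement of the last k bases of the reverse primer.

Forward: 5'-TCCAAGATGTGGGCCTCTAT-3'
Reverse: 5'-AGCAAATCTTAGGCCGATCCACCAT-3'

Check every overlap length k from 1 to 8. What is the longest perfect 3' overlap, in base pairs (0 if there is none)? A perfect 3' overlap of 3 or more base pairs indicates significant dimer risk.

Last 8 bases (5'→3') — forward …GCCTCTAT, reverse …TCCACCAT.
Reverse complement of the reverse primer's last 8 bases: ATGGTGGA; its first k bases are the reverse complement of the reverse primer's last k bases, so a perfect k-base overlap needs the forward primer's last k bases to equal them.
Comparing (forward last k vs required): k=1: T vs A ✗; k=2: AT vs AT ✓; k=3: TAT vs ATG ✗; k=4: CTAT vs ATGG ✗; k=5: TCTAT vs ATGGT ✗; k=6: CTCTAT vs ATGGTG ✗; k=7: CCTCTAT vs ATGGTGG ✗; k=8: GCCTCTAT vs ATGGTGGA ✗.
Only k = 2 is perfect, so the longest perfect 3' overlap is 2.

Longest perfect overlap: 2 complementary base pairs; below the dimer-risk threshold (threshold 3).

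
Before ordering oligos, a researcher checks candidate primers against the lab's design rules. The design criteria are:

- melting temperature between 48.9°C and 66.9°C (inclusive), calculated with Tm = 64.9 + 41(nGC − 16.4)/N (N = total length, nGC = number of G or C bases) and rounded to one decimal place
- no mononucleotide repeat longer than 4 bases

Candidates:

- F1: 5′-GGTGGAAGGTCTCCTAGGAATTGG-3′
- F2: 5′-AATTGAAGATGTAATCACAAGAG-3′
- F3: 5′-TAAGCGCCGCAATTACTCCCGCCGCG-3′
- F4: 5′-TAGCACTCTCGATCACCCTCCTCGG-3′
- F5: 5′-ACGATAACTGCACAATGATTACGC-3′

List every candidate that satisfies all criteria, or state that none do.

F1, F3, F4 and F5.

F1 (24 nt, A=5 T=6 G=10 C=3): Tm = 64.9 + 41·(13 − 16.4)/24 = 59.1°C ✓; longest run = 2 ✓ — passes.
F2 (23 nt, A=11 T=5 G=5 C=2): Tm = 64.9 + 41·(7 − 16.4)/23 = 48.1°C, outside 48.9–66.9°C ✗; longest run = 2 ✓ — fails.
F3 (26 nt, A=5 T=4 G=6 C=11): Tm = 64.9 + 41·(17 − 16.4)/26 = 65.8°C ✓; longest run = 3 ✓ — passes.
F4 (25 nt, A=4 T=6 G=4 C=11): Tm = 64.9 + 41·(15 − 16.4)/25 = 62.6°C ✓; longest run = 3 ✓ — passes.
F5 (24 nt, A=9 T=5 G=4 C=6): Tm = 64.9 + 41·(10 − 16.4)/24 = 54.0°C ✓; longest run = 2 ✓ — passes.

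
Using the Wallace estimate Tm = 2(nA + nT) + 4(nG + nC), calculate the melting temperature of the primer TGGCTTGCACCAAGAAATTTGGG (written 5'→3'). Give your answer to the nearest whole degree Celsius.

68°C

Base counts: A=6, T=6, G=7, C=4 (length 23).
Tm = 2·(6+6) + 4·(7+4) = 2·12 + 4·11 = 24 + 44 = 68°C.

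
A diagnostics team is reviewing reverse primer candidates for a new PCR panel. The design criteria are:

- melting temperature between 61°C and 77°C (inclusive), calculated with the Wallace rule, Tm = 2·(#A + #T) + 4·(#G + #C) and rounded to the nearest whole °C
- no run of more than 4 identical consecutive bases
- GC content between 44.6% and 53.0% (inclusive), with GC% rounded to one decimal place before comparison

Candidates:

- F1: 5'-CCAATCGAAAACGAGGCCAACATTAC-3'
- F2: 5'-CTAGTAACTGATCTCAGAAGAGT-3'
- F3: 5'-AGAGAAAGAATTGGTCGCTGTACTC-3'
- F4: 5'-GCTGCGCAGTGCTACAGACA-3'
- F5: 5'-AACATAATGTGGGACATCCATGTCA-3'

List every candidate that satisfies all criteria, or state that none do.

F1 only.

F1 (26 nt, A=11 T=3 G=4 C=8): Tm = 2·14 + 4·12 = 76°C ✓; longest run = 4 ✓; GC 12/26 = 46.2% ✓ — passes.
F2 (23 nt, A=8 T=6 G=5 C=4): Tm = 2·14 + 4·9 = 64°C ✓; longest run = 2 ✓; GC 9/23 = 39.1%, outside 44.6–53.0% ✗ — fails.
F3 (25 nt, A=8 T=6 G=7 C=4): Tm = 2·14 + 4·11 = 72°C ✓; longest run = 3 ✓; GC 11/25 = 44.0%, outside 44.6–53.0% ✗ — fails.
F4 (20 nt, A=5 T=3 G=6 C=6): Tm = 2·8 + 4·12 = 64°C ✓; longest run = 1 ✓; GC 12/20 = 60.0%, outside 44.6–53.0% ✗ — fails.
F5 (25 nt, A=9 T=6 G=5 C=5): Tm = 2·15 + 4·10 = 70°C ✓; longest run = 3 ✓; GC 10/25 = 40.0%, outside 44.6–53.0% ✗ — fails.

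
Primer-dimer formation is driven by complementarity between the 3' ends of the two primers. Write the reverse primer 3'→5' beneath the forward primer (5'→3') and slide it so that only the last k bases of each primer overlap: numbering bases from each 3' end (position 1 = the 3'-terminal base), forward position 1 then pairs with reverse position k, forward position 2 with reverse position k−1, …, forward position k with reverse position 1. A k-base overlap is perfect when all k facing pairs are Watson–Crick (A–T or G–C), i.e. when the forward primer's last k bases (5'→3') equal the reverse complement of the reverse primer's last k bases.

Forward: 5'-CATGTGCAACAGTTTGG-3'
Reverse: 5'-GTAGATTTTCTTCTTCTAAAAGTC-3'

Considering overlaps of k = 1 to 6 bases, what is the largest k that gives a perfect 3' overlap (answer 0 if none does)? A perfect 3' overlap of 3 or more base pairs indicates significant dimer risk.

Last 6 bases (5'→3') — forward …GTTTGG, reverse …AAAGTC.
Reverse complement of the reverse primer's last 6 bases: GACTTT; its first k bases are the reverse complement of the reverse primer's last k bases, so a perfect k-base overlap needs the forward primer's last k bases to equal them.
Comparing (forward last k vs required): k=1: G vs G ✓; k=2: GG vs GA ✗; k=3: TGG vs GAC ✗; k=4: TTGG vs GACT ✗; k=5: TTTGG vs GACTT ✗; k=6: GTTTGG vs GACTTT ✗.
Only k = 1 is perfect, so the longest perfect 3' overlap is 1.

Longest perfect overlap: 1 complementary base pair; below the dimer-risk threshold (threshold 3).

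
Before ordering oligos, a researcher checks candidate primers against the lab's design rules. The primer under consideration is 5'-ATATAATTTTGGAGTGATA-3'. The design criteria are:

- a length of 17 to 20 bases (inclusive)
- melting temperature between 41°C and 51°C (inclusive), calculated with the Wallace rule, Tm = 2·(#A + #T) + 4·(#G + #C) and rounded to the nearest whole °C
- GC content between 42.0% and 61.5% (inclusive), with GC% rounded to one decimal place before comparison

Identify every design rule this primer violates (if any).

Fails: GC content.

Base counts: A=7, T=8, G=4, C=0 (length 19).
length: length 19 ✓
Tm: Tm = 2·15 + 4·4 = 46°C ✓
GC content: GC 4/19 = 21.1%, outside 42.0–61.5% ✗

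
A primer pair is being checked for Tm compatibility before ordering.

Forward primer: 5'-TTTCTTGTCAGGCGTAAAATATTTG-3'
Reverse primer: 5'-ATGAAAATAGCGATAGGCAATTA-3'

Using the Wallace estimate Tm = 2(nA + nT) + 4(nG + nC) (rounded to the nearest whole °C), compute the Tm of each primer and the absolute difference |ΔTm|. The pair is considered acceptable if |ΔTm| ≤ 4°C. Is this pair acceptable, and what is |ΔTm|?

|ΔTm| = 6°C; the pair is not acceptable.

Forward: A=6 T=11 G=5 C=3 → Tm = 2·17 + 4·8 = 66°C.
Reverse: A=11 T=5 G=5 C=2 → Tm = 2·16 + 4·7 = 60°C.
|ΔTm| = |66 − 60| = 6°C, > 4°C.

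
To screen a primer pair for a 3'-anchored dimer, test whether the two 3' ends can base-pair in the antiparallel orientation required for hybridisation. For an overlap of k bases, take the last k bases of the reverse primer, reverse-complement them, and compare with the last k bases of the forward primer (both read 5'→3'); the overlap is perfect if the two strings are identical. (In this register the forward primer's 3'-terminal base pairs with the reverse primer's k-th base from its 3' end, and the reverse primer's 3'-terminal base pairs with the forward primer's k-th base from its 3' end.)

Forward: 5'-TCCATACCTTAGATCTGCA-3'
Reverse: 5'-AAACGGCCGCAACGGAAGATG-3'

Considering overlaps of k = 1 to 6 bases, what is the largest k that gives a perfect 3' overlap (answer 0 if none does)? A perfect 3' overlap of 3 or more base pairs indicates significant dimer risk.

Last 6 bases (5'→3') — forward …TCTGCA, reverse …AAGATG.
Reverse complement of the reverse primer's last 6 bases: CATCTT; its first k bases are the reverse complement of the reverse primer's last k bases, so a perfect k-base overlap needs the forward primer's last k bases to equal them.
Comparing (forward last k vs required): k=1: A vs C ✗; k=2: CA vs CA ✓; k=3: GCA vs CAT ✗; k=4: TGCA vs CATC ✗; k=5: CTGCA vs CATCT ✗; k=6: TCTGCA vs CATCTT ✗.
Only k = 2 is perfect, so the longest perfect 3' overlap is 2.

Longest perfect overlap: 2 complementary base pairs; below the dimer-risk threshold (threshold 3).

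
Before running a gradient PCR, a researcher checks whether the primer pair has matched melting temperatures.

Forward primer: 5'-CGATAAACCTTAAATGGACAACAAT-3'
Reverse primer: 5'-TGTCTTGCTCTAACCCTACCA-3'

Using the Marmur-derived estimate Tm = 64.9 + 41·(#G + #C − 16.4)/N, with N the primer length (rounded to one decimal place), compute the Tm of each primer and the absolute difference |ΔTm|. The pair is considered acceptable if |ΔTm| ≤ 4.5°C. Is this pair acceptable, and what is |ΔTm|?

Forward: G+C = 8, N = 25 → Tm = 64.9 + 41·(8 − 16.4)/25 = 51.1°C.
Reverse: G+C = 10, N = 21 → Tm = 64.9 + 41·(10 − 16.4)/21 = 52.4°C.
|ΔTm| = |51.1 − 52.4| = 1.3°C, ≤ 4.5°C.

|ΔTm| = 1.3°C; the pair is acceptable.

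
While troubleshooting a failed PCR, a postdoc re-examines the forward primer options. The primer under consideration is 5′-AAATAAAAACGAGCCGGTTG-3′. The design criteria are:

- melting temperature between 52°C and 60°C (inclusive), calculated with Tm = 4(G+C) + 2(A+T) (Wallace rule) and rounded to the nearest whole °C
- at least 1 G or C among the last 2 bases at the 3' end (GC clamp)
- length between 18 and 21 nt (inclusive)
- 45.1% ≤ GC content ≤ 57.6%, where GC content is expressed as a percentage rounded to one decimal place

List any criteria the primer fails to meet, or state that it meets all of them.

Fails: GC content.

Base counts: A=9, T=3, G=5, C=3 (length 20).
Tm: Tm = 2·12 + 4·8 = 56°C ✓
GC clamp: 3' end TG has 1 G/C ✓
length: length 20 ✓
GC content: GC 8/20 = 40.0%, outside 45.1–57.6% ✗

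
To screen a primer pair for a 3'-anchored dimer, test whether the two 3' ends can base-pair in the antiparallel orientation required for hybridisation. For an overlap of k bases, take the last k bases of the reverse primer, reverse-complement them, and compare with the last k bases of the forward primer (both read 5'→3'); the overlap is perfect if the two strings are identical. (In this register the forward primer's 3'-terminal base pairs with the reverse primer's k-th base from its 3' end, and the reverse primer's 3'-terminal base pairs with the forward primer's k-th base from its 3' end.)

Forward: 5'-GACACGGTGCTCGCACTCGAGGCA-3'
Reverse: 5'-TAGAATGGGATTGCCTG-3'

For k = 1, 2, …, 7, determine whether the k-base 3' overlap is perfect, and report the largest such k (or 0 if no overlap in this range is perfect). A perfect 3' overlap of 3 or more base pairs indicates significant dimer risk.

Longest perfect overlap: 2 complementary base pairs; below the dimer-risk threshold (threshold 3).

Last 7 bases (5'→3') — forward …CGAGGCA, reverse …TTGCCTG.
Reverse complement of the reverse primer's last 7 bases: CAGGCAA; its first k bases are the reverse complement of the reverse primer's last k bases, so a perfect k-base overlap needs the forward primer's last k bases to equal them.
Comparing (forward last k vs required): k=1: A vs C ✗; k=2: CA vs CA ✓; k=3: GCA vs CAG ✗; k=4: GGCA vs CAGG ✗; k=5: AGGCA vs CAGGC ✗; k=6: GAGGCA vs CAGGCA ✗; k=7: CGAGGCA vs CAGGCAA ✗.
Only k = 2 is perfect, so the longest perfect 3' overlap is 2.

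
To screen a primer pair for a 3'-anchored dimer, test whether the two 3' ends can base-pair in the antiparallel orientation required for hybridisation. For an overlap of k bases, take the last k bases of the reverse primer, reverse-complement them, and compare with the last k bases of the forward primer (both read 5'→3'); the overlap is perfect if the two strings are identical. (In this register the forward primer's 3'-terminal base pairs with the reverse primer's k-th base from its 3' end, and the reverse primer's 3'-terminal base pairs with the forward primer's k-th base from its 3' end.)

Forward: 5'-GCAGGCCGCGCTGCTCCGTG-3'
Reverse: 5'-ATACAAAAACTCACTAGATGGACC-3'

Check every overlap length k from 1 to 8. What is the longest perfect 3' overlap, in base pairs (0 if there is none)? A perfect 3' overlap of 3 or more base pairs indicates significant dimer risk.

Last 8 bases (5'→3') — forward …GCTCCGTG, reverse …GATGGACC.
Reverse complement of the reverse primer's last 8 bases: GGTCCATC; its first k bases are the reverse complement of the reverse primer's last k bases, so a perfect k-base overlap needs the forward primer's last k bases to equal them.
Comparing (forward last k vs required): k=1: G vs G ✓; k=2: TG vs GG ✗; k=3: GTG vs GGT ✗; k=4: CGTG vs GGTC ✗; k=5: CCGTG vs GGTCC ✗; k=6: TCCGTG vs GGTCCA ✗; k=7: CTCCGTG vs GGTCCAT ✗; k=8: GCTCCGTG vs GGTCCATC ✗.
Only k = 1 is perfect, so the longest perfect 3' overlap is 1.

Longest perfect overlap: 1 complementary base pair; below the dimer-risk threshold (threshold 3).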